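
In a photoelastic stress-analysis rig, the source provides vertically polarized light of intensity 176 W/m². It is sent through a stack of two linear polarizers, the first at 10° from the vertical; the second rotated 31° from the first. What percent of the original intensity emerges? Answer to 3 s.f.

≈ 71.3%

By Malus's law, I₁ = 176 W/m² · cos²(10°) = 170.7 W/m².
I₂ = I₁ · cos²(31°) = 170.7 · 0.7347 = 125.4 W/m².
That is 71.26% of the incident intensity.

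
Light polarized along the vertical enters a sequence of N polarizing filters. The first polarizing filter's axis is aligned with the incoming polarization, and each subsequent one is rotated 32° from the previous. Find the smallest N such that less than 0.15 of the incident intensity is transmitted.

First polarizer is aligned with the polarization: full transmission.
Each further stage multiplies by cos²(32°) = 0.7192.
After N polarizers: T = 0.7192^(N−1). Require T < 0.15 ⇒ N−1 > ln(0.15)/ln(0.7192) = 5.76, so N−1 ≥ 6 and N = 7.
Check: N=7 gives T = 0.1384 < 0.15; N=6 gives T = 0.1924.

N = 7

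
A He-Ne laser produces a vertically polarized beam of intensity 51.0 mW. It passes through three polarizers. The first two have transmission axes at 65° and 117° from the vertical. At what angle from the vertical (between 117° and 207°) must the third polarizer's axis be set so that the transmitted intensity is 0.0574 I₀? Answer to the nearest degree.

θ ≈ 140°

I₁ = I₀ cos²(65° − 0°) = I₀ cos²(65°) = 0.1786 I₀.
I₂ = I₁ cos²(117° − 65°) = 0.1786 I₀ · cos²(52°) = 0.0677 I₀.
Need I₃/I₀ = 0.0574, so cos²(θ − 117°) = 0.0574 / 0.0677 = 0.8479.
θ − 117° = arccos(√0.8479) = 23.0°, giving θ ≈ 117 + 23.0 = 140.0°.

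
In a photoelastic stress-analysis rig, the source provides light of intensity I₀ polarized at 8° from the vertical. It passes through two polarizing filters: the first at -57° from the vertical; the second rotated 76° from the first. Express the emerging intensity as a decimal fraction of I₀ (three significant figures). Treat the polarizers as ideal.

I₁ = I₀ cos²(-57° − 8°) = I₀ cos²(65°) = 0.1786 I₀.
I₂ = I₁ cos²(76°) = 0.1786 · 0.05853 I₀ = 0.01045 I₀.
Transmitted fraction = 0.01045.

≈ 0.0105 I₀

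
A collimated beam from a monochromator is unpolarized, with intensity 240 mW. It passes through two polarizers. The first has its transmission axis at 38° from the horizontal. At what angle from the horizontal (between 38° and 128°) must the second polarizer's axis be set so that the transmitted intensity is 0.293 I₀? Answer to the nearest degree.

Unpolarized light through the first polarizer → I₁ = ½ I₀, now polarized at 38°.
Need I₂/I₀ = 0.293, so cos²(θ − 38°) = 0.293 / 0.5 = 0.586.
θ − 38° = arccos(√0.586) = 40.0°, giving θ ≈ 38 + 40.0 = 78.0°.

θ ≈ 78°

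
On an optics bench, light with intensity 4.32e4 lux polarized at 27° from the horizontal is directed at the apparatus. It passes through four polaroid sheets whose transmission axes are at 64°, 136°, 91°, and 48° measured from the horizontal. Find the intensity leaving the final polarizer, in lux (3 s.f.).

I ≈ 704 lux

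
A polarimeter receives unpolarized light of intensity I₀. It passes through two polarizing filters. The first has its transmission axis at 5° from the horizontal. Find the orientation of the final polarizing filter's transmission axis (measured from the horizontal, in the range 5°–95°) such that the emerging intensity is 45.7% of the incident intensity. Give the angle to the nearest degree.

θ ≈ 22°

Unpolarized light through the first polarizer → I₁ = ½ I₀, now polarized at 5°.
Need I₂/I₀ = 0.457, so cos²(θ − 5°) = 0.457 / 0.5 = 0.914.
θ − 5° = arccos(√0.914) = 17.1°, giving θ ≈ 5 + 17.1 = 22.1°.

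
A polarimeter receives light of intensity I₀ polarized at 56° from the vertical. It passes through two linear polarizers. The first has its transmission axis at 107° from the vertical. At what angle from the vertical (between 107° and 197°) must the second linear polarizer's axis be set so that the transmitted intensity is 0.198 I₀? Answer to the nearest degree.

θ ≈ 152°

By Malus's law, I₁ = I₀ cos²(107° − 56°) = I₀ cos²(51°) = 0.396 I₀.
Need I₂/I₀ = 0.198, so cos²(θ − 107°) = 0.198 / 0.396 = 0.4999.
θ − 107° = arccos(√0.4999) = 45.0°, giving θ ≈ 107 + 45.0 = 152.0°.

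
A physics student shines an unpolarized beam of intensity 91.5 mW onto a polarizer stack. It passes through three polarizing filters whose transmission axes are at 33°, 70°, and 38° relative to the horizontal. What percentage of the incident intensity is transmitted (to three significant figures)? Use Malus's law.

Unpolarized light through the first polarizer → I₁ = 91.5 mW/2 = 45.75 mW, polarized at 33°.
I₂ = I₁ · cos²(37°) = 45.75 · 0.6378 = 29.18 mW.
I₃ = I₂ · cos²(32°) = 29.18 · 0.7192 = 20.99 mW.
That is 22.94% of the incident intensity.

≈ 22.9%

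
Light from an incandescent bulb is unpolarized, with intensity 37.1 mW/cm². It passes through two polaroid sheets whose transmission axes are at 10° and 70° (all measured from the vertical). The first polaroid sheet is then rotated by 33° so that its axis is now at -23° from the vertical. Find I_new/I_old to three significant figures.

I_new/I_old ≈ 0.0110

Before rotation:
Unpolarized light through the first polarizer → I₁ = ½ I₀, now polarized at 10°.
I₂ = I₁ cos²(70° − 10°) = 0.5 I₀ · cos²(60°) = 0.125 I₀.
After rotation:
Unpolarized light through the first polarizer → I₁ = ½ I₀, now polarized at -23°.
Angle between axes 1 and 2: 87°. I₂ = 0.5 I₀ · cos²(87°) = 0.00137 I₀.
Ratio = 0.00137 / 0.125 = 0.01096.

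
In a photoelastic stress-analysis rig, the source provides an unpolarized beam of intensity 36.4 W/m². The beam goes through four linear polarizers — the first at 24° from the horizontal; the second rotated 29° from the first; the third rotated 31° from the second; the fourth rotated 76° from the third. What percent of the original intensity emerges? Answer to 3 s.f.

≈ 1.64%

Unpolarized light through the first polarizer → I₁ = 36.4 W/m²/2 = 18.2 W/m², polarized at 24°.
I₂ = I₁ · cos²(29°) = 18.2 · 0.765 = 13.92 W/m².
I₃ = I₂ · cos²(31°) = 13.92 · 0.7347 = 10.23 W/m².
I₄ = I₃ · cos²(76°) = 10.23 · 0.05853 = 0.5987 W/m².
That is 1.645% of the incident intensity.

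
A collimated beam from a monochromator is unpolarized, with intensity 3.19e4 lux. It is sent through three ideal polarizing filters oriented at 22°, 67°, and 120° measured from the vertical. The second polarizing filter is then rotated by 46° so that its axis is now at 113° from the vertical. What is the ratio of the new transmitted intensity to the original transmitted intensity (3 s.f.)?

I_new/I_old ≈ 0.00166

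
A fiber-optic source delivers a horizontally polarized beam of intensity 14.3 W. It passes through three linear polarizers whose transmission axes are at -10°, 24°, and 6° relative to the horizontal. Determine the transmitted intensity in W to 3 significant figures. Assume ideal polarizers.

I ≈ 8.62 W

By Malus's law, I₁ = 14.3 W · cos²(10°) = 13.87 W.
I₂ = I₁ · cos²(34°) = 13.87 · 0.6873 = 9.532 W.
I₃ = I₂ · cos²(18°) = 9.532 · 0.9045 = 8.622 W.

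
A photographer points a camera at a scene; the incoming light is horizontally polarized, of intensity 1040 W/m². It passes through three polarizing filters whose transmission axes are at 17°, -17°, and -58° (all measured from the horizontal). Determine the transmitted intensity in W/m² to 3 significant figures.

I ≈ 372 W/m²

I₁ = 1040 W/m² · cos²(17°) = 951.1 W/m².
I₂ = I₁ · cos²(34°) = 951.1 · 0.6873 = 653.7 W/m².
I₃ = I₂ · cos²(41°) = 653.7 · 0.5696 = 372.3 W/m².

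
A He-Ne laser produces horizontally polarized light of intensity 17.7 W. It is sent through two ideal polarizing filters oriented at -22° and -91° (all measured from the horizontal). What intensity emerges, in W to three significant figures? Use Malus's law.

I ≈ 1.95 W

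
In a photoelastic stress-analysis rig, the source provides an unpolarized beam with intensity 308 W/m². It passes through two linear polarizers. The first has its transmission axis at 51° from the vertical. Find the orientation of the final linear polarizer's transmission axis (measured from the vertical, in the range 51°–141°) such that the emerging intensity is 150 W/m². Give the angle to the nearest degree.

θ ≈ 60°

Unpolarized light through the first polarizer → I₁ = ½ I₀, now polarized at 51°.
Target fraction: 150 / 308 W/m² = 0.487 of I₀.
Need I₂/I₀ = 0.487, so cos²(θ − 51°) = 0.487 / 0.5 = 0.974.
θ − 51° = arccos(√0.974) = 9.3°, giving θ ≈ 51 + 9.3 = 60.3°.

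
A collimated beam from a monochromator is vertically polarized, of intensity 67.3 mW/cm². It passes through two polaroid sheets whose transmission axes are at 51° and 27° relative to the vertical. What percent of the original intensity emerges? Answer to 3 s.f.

≈ 33.1%

By Malus's law, I₁ = 67.3 mW/cm² · cos²(51°) = 26.65 mW/cm².
I₂ = I₁ · cos²(24°) = 26.65 · 0.8346 = 22.24 mW/cm².
That is 33.05% of the incident intensity.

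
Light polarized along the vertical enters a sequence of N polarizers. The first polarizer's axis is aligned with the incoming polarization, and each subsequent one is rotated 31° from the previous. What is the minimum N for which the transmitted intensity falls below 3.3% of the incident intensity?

First polarizer is aligned with the polarization: full transmission.
Each further stage multiplies by cos²(31°) = 0.7347.
After N polarizers: T = 0.7347^(N−1). Require T < 0.033 ⇒ N−1 > ln(0.033)/ln(0.7347) = 11.07, so N−1 ≥ 12 and N = 13.
Check: N=13 gives T = 0.02475 < 0.033; N=12 gives T = 0.03369.

N = 13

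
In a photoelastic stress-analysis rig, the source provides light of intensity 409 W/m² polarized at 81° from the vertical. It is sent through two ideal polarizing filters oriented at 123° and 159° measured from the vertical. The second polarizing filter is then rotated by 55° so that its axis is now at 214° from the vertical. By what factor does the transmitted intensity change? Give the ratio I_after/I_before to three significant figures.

Before rotation:
I₁ = I₀ cos²(123° − 81°) = I₀ cos²(42°) = 0.5523 I₀.
I₂ = I₁ cos²(159° − 123°) = 0.5523 I₀ · cos²(36°) = 0.3615 I₀.
After rotation:
I₁ = I₀ cos²(123° − 81°) = I₀ cos²(42°) = 0.5523 I₀.
Angle between axes 1 and 2: 89°. I₂ = 0.5523 I₀ · cos²(89°) = 0.0001682 I₀.
Ratio = 0.0001682 / 0.3615 = 0.0004654.

I_new/I_old ≈ 0.000465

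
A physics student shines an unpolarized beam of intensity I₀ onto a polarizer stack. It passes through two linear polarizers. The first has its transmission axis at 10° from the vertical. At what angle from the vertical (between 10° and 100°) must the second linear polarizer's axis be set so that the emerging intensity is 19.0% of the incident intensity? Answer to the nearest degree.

Unpolarized light through the first polarizer → I₁ = ½ I₀, now polarized at 10°.
Need I₂/I₀ = 0.19, so cos²(θ − 10°) = 0.19 / 0.5 = 0.38.
θ − 10° = arccos(√0.38) = 51.9°, giving θ ≈ 10 + 51.9 = 61.9°.

θ ≈ 62°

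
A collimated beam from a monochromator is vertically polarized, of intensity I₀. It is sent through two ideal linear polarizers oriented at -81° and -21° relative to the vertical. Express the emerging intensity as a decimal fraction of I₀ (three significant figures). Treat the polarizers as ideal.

≈ 0.00612 I₀

I₁ = I₀ cos²(-81° − 0°) = I₀ cos²(81°) = 0.02447 I₀.
I₂ = I₁ cos²(-21° + 81°) = 0.02447 I₀ · cos²(60°) = 0.006118 I₀.
Transmitted fraction = 0.006118.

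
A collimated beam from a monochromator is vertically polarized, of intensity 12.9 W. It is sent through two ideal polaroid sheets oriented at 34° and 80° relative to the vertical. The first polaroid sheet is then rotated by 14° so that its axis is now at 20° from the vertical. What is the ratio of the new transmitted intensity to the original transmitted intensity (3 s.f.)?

I_new/I_old ≈ 0.666

Before rotation:
I₁ = I₀ cos²(34° − 0°) = I₀ cos²(34°) = 0.6873 I₀.
I₂ = I₁ cos²(80° − 34°) = 0.6873 I₀ · cos²(46°) = 0.3317 I₀.
After rotation:
I₁ = I₀ cos²(20° − 0°) = I₀ cos²(20°) = 0.883 I₀.
I₂ = I₁ cos²(80° − 20°) = 0.883 I₀ · cos²(60°) = 0.2208 I₀.
Ratio = 0.2208 / 0.3317 = 0.6656.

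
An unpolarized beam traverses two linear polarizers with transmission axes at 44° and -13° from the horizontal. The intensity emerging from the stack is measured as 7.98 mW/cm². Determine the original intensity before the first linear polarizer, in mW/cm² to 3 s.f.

I₀ ≈ 53.8 mW/cm²

Unpolarized light through the first polarizer → I₁ = ½ I₀, now polarized at 44°.
I₂ = I₁ cos²(-13° − 44°) = 0.5 I₀ · cos²(57°) = 0.1483 I₀.
So 7.98 mW/cm² = 0.1483 I₀, giving I₀ = 7.98/0.1483 = 53.8 mW/cm².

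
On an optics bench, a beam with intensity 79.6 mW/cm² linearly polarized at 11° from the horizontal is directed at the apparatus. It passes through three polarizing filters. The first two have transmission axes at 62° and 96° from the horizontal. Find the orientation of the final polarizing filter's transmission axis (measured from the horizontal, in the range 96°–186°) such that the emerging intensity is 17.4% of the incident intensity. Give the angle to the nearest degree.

θ ≈ 133°

By Malus's law, I₁ = I₀ cos²(62° − 11°) = I₀ cos²(51°) = 0.396 I₀.
I₂ = I₁ cos²(96° − 62°) = 0.396 I₀ · cos²(34°) = 0.2722 I₀.
Need I₃/I₀ = 0.174, so cos²(θ − 96°) = 0.174 / 0.2722 = 0.6392.
θ − 96° = arccos(√0.6392) = 36.9°, giving θ ≈ 96 + 36.9 = 132.9°.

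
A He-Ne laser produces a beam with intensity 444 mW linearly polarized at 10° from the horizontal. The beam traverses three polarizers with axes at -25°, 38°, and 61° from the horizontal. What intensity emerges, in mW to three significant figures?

I₁ = 444 mW · cos²(35°) = 297.9 mW.
I₂ = I₁ · cos²(63°) = 297.9 · 0.2061 = 61.41 mW.
I₃ = I₂ · cos²(23°) = 61.41 · 0.8473 = 52.03 mW.

I ≈ 52.0 mW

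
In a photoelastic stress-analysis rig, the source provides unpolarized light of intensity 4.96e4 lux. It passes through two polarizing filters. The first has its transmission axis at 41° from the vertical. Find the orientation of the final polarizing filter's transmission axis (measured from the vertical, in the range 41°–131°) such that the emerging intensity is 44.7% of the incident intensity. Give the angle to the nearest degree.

Unpolarized light through the first polarizer → I₁ = ½ I₀, now polarized at 41°.
Need I₂/I₀ = 0.447, so cos²(θ − 41°) = 0.447 / 0.5 = 0.894.
θ − 41° = arccos(√0.894) = 19.0°, giving θ ≈ 41 + 19.0 = 60.0°.

θ ≈ 60°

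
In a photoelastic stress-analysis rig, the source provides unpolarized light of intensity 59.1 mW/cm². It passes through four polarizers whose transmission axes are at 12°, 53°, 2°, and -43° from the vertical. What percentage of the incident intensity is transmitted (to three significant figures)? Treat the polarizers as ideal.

Unpolarized light through the first polarizer → I₁ = 59.1 mW/cm²/2 = 29.55 mW/cm², polarized at 12°.
I₂ = I₁ · cos²(41°) = 29.55 · 0.5696 = 16.83 mW/cm².
I₃ = I₂ · cos²(51°) = 16.83 · 0.396 = 6.666 mW/cm².
I₄ = I₃ · cos²(45°) = 6.666 · 0.5 = 3.333 mW/cm².
That is 5.64% of the incident intensity.

≈ 5.64%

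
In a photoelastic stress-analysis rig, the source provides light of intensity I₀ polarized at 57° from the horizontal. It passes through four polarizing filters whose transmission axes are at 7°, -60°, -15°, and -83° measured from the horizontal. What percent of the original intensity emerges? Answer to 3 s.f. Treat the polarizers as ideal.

By Malus's law, I₁ = I₀ cos²(7° − 57°) = I₀ cos²(50°) = 0.4132 I₀.
I₂ = I₁ cos²(-60° − 7°) = 0.4132 I₀ · cos²(67°) = 0.06308 I₀.
I₃ = I₂ cos²(-15° + 60°) = 0.06308 I₀ · cos²(45°) = 0.03154 I₀.
I₄ = I₃ cos²(-83° + 15°) = 0.03154 I₀ · cos²(68°) = 0.004426 I₀.
That is 0.4426% of the incident intensity.

≈ 0.443%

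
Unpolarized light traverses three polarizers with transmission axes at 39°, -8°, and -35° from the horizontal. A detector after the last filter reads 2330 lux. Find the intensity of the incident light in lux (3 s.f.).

Unpolarized light through the first polarizer → I₁ = ½ I₀, now polarized at 39°.
I₂ = I₁ cos²(-8° − 39°) = 0.5 I₀ · cos²(47°) = 0.2326 I₀.
I₃ = I₂ cos²(-35° + 8°) = 0.2326 I₀ · cos²(27°) = 0.1846 I₀.
So 2330 lux = 0.1846 I₀, giving I₀ = 2330/0.1846 = 1.262e+04 lux.

I₀ ≈ 1.26e4 lux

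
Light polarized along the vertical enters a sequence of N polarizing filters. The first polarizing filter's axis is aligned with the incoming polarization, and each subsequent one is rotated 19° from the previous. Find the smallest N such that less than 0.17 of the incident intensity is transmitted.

N = 17

First polarizer is aligned with the polarization: full transmission.
Each further stage multiplies by cos²(19°) = 0.894.
After N polarizers: T = 0.894^(N−1). Require T < 0.17 ⇒ N−1 > ln(0.17)/ln(0.894) = 15.81, so N−1 ≥ 16 and N = 17.
Check: N=17 gives T = 0.1665 < 0.17; N=16 gives T = 0.1863.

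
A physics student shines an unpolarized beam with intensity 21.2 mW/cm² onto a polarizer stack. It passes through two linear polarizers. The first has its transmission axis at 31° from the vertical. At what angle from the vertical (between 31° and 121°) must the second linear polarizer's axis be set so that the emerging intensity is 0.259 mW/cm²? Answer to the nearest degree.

Unpolarized light through the first polarizer → I₁ = ½ I₀, now polarized at 31°.
Target fraction: 0.259 / 21.2 mW/cm² = 0.01222 of I₀.
Need I₂/I₀ = 0.01222, so cos²(θ − 31°) = 0.01222 / 0.5 = 0.02443.
θ − 31° = arccos(√0.02443) = 81.0°, giving θ ≈ 31 + 81.0 = 112.0°.

θ ≈ 112°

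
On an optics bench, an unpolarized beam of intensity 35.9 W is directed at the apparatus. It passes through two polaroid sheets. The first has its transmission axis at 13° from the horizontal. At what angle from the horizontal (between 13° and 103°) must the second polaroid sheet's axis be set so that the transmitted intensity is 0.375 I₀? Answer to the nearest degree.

θ ≈ 43°

Unpolarized light through the first polarizer → I₁ = ½ I₀, now polarized at 13°.
Need I₂/I₀ = 0.375, so cos²(θ − 13°) = 0.375 / 0.5 = 0.75.
θ − 13° = arccos(√0.75) = 30.0°, giving θ ≈ 13 + 30.0 = 43.0°.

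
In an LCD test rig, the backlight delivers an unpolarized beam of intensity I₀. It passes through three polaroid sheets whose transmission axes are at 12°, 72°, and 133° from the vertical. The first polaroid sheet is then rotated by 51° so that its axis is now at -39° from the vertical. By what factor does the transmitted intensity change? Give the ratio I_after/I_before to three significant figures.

Before rotation:
Unpolarized light through the first polarizer → I₁ = ½ I₀, now polarized at 12°.
I₂ = I₁ cos²(72° − 12°) = 0.5 I₀ · cos²(60°) = 0.125 I₀.
I₃ = I₂ cos²(133° − 72°) = 0.125 I₀ · cos²(61°) = 0.02938 I₀.
After rotation:
Unpolarized light through the first polarizer → I₁ = ½ I₀, now polarized at -39°.
Angle between axes 1 and 2: 69°. I₂ = 0.5 I₀ · cos²(69°) = 0.06421 I₀.
I₃ = I₂ cos²(133° − 72°) = 0.06421 I₀ · cos²(61°) = 0.01509 I₀.
Ratio = 0.01509 / 0.02938 = 0.5137.

I_new/I_old ≈ 0.514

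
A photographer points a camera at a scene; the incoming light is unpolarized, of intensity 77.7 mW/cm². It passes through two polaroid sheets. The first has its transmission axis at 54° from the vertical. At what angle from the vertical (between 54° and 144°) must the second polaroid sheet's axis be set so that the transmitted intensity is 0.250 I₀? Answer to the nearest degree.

θ ≈ 99°

Unpolarized light through the first polarizer → I₁ = ½ I₀, now polarized at 54°.
Need I₂/I₀ = 0.25, so cos²(θ − 54°) = 0.25 / 0.5 = 0.5.
θ − 54° = arccos(√0.5) = 45.0°, giving θ ≈ 54 + 45.0 = 99.0°.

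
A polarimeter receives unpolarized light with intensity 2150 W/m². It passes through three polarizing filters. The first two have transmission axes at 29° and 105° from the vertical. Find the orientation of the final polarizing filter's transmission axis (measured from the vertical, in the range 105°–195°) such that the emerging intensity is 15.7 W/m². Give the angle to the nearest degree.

θ ≈ 165°

Unpolarized light through the first polarizer → I₁ = ½ I₀, now polarized at 29°.
I₂ = I₁ cos²(105° − 29°) = 0.5 I₀ · cos²(76°) = 0.02926 I₀.
Target fraction: 15.7 / 2150 W/m² = 0.007302 of I₀.
Need I₃/I₀ = 0.007302, so cos²(θ − 105°) = 0.007302 / 0.02926 = 0.2495.
θ − 105° = arccos(√0.2495) = 60.0°, giving θ ≈ 105 + 60.0 = 165.0°.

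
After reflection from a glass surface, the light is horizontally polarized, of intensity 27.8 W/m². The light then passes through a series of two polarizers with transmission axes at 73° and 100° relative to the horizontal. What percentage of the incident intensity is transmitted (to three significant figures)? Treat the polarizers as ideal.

≈ 6.79%

I₁ = 27.8 W/m² · cos²(73°) = 2.376 W/m².
I₂ = I₁ · cos²(27°) = 2.376 · 0.7939 = 1.887 W/m².
That is 6.786% of the incident intensity.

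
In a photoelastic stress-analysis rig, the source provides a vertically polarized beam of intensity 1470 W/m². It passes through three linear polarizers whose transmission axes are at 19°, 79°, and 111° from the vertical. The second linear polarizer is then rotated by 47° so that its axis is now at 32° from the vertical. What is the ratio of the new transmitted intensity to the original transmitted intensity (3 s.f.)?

Before rotation:
By Malus's law, I₁ = I₀ cos²(19° − 0°) = I₀ cos²(19°) = 0.894 I₀.
I₂ = I₁ cos²(79° − 19°) = 0.894 I₀ · cos²(60°) = 0.2235 I₀.
I₃ = I₂ cos²(111° − 79°) = 0.2235 I₀ · cos²(32°) = 0.1607 I₀.
After rotation:
I₁ = I₀ cos²(19° − 0°) = I₀ cos²(19°) = 0.894 I₀.
I₂ = I₁ cos²(32° − 19°) = 0.894 I₀ · cos²(13°) = 0.8488 I₀.
I₃ = I₂ cos²(111° − 32°) = 0.8488 I₀ · cos²(79°) = 0.0309 I₀.
Ratio = 0.0309 / 0.1607 = 0.1922.

I_new/I_old ≈ 0.192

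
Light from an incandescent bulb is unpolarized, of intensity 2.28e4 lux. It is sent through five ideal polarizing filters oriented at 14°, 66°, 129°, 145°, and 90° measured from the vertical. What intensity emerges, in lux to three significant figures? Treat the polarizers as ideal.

I ≈ 271 lux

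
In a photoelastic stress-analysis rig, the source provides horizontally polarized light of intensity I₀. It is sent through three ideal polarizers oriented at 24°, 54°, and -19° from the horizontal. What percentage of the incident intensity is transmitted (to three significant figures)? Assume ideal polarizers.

I₁ = I₀ cos²(24° − 0°) = I₀ cos²(24°) = 0.8346 I₀.
I₂ = I₁ cos²(54° − 24°) = 0.8346 I₀ · cos²(30°) = 0.6259 I₀.
I₃ = I₂ cos²(-19° − 54°) = 0.6259 I₀ · cos²(73°) = 0.0535 I₀.
That is 5.35% of the incident intensity.

≈ 5.35%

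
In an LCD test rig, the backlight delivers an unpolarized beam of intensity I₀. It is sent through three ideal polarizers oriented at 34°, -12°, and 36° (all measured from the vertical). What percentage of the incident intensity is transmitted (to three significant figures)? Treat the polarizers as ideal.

≈ 10.8%

Unpolarized light through the first polarizer → I₁ = ½ I₀, now polarized at 34°.
I₂ = I₁ cos²(-12° − 34°) = 0.5 I₀ · cos²(46°) = 0.2413 I₀.
I₃ = I₂ cos²(36° + 12°) = 0.2413 I₀ · cos²(48°) = 0.108 I₀.
That is 10.8% of the incident intensity.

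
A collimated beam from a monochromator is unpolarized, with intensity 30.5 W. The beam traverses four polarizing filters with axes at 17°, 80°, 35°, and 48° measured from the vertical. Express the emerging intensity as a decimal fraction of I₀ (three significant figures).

I/I₀ ≈ 0.0489

Unpolarized light through the first polarizer → I₁ = 30.5 W/2 = 15.25 W, polarized at 17°.
I₂ = I₁ · cos²(63°) = 15.25 · 0.2061 = 3.143 W.
I₃ = I₂ · cos²(45°) = 3.143 · 0.5 = 1.572 W.
I₄ = I₃ · cos²(13°) = 1.572 · 0.9494 = 1.492 W.
Transmitted fraction = 0.04892.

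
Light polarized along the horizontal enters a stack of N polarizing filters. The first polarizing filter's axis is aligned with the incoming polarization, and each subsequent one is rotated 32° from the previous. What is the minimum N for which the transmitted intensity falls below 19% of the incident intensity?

First polarizer is aligned with the polarization: full transmission.
Each further stage multiplies by cos²(32°) = 0.7192.
After N polarizers: T = 0.7192^(N−1). Require T < 0.19 ⇒ N−1 > ln(0.19)/ln(0.7192) = 5.04, so N−1 ≥ 6 and N = 7.
Check: N=7 gives T = 0.1384 < 0.19; N=6 gives T = 0.1924.

N = 7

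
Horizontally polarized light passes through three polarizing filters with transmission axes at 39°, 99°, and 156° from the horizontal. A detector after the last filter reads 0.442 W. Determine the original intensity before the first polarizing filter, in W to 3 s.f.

I₁ = I₀ cos²(39° − 0°) = I₀ cos²(39°) = 0.604 I₀.
I₂ = I₁ cos²(99° − 39°) = 0.604 I₀ · cos²(60°) = 0.151 I₀.
I₃ = I₂ cos²(156° − 99°) = 0.151 I₀ · cos²(57°) = 0.04479 I₀.
So 0.442 W = 0.04479 I₀, giving I₀ = 0.442/0.04479 = 9.869 W.

I₀ ≈ 9.87 W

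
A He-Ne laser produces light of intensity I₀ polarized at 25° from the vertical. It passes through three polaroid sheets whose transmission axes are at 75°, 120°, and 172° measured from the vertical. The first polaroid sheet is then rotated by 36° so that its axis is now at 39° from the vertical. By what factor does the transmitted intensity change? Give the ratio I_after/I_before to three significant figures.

I_new/I_old ≈ 0.112

Before rotation:
I₁ = I₀ cos²(75° − 25°) = I₀ cos²(50°) = 0.4132 I₀.
I₂ = I₁ cos²(120° − 75°) = 0.4132 I₀ · cos²(45°) = 0.2066 I₀.
I₃ = I₂ cos²(172° − 120°) = 0.2066 I₀ · cos²(52°) = 0.0783 I₀.
After rotation:
I₁ = I₀ cos²(39° − 25°) = I₀ cos²(14°) = 0.9415 I₀.
I₂ = I₁ cos²(120° − 39°) = 0.9415 I₀ · cos²(81°) = 0.02304 I₀.
I₃ = I₂ cos²(172° − 120°) = 0.02304 I₀ · cos²(52°) = 0.008733 I₀.
Ratio = 0.008733 / 0.0783 = 0.1115.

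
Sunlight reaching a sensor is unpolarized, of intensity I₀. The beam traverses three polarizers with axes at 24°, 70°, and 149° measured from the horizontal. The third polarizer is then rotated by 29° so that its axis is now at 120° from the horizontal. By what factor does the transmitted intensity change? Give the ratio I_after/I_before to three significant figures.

Before rotation:
Unpolarized light through the first polarizer → I₁ = ½ I₀, now polarized at 24°.
I₂ = I₁ cos²(70° − 24°) = 0.5 I₀ · cos²(46°) = 0.2413 I₀.
I₃ = I₂ cos²(149° − 70°) = 0.2413 I₀ · cos²(79°) = 0.008784 I₀.
After rotation:
Unpolarized light through the first polarizer → I₁ = ½ I₀, now polarized at 24°.
I₂ = I₁ cos²(70° − 24°) = 0.5 I₀ · cos²(46°) = 0.2413 I₀.
I₃ = I₂ cos²(120° − 70°) = 0.2413 I₀ · cos²(50°) = 0.09969 I₀.
Ratio = 0.09969 / 0.008784 = 11.35.

I_new/I_old ≈ 11.3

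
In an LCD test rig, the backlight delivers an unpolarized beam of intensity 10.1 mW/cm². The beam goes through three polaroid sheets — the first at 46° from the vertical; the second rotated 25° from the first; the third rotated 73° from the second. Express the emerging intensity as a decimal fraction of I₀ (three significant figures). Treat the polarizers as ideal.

I/I₀ ≈ 0.0351

Unpolarized light through the first polarizer → I₁ = 10.1 mW/cm²/2 = 5.05 mW/cm², polarized at 46°.
I₂ = I₁ · cos²(25°) = 5.05 · 0.8214 = 4.148 mW/cm².
I₃ = I₂ · cos²(73°) = 4.148 · 0.08548 = 0.3546 mW/cm².
Transmitted fraction = 0.03511.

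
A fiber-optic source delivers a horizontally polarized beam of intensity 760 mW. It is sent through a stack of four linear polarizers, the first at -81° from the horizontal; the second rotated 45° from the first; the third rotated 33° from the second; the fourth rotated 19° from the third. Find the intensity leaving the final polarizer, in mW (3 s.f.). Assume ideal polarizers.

By Malus's law, I₁ = 760 mW · cos²(81°) = 18.6 mW.
I₂ = I₁ · cos²(45°) = 18.6 · 0.5 = 9.299 mW.
I₃ = I₂ · cos²(33°) = 9.299 · 0.7034 = 6.541 mW.
I₄ = I₃ · cos²(19°) = 6.541 · 0.894 = 5.848 mW.

I ≈ 5.85 mW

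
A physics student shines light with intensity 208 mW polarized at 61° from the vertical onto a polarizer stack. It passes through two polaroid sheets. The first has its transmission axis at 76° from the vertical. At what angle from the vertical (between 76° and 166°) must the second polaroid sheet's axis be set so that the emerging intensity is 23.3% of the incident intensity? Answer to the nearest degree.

θ ≈ 136°

I₁ = I₀ cos²(76° − 61°) = I₀ cos²(15°) = 0.933 I₀.
Need I₂/I₀ = 0.233, so cos²(θ − 76°) = 0.233 / 0.933 = 0.2497.
θ − 76° = arccos(√0.2497) = 60.0°, giving θ ≈ 76 + 60.0 = 136.0°.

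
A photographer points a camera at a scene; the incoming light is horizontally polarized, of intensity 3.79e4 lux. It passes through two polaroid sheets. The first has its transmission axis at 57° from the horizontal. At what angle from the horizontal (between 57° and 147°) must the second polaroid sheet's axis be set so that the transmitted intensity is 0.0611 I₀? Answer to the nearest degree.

θ ≈ 120°

I₁ = I₀ cos²(57° − 0°) = I₀ cos²(57°) = 0.2966 I₀.
Need I₂/I₀ = 0.0611, so cos²(θ − 57°) = 0.0611 / 0.2966 = 0.206.
θ − 57° = arccos(√0.206) = 63.0°, giving θ ≈ 57 + 63.0 = 120.0°.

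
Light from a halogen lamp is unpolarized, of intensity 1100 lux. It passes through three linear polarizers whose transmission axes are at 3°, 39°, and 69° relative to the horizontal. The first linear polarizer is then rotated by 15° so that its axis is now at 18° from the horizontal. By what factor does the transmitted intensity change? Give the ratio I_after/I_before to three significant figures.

Before rotation:
Unpolarized light through the first polarizer → I₁ = ½ I₀, now polarized at 3°.
I₂ = I₁ cos²(39° − 3°) = 0.5 I₀ · cos²(36°) = 0.3273 I₀.
I₃ = I₂ cos²(69° − 39°) = 0.3273 I₀ · cos²(30°) = 0.2454 I₀.
After rotation:
Unpolarized light through the first polarizer → I₁ = ½ I₀, now polarized at 18°.
I₂ = I₁ cos²(39° − 18°) = 0.5 I₀ · cos²(21°) = 0.4358 I₀.
I₃ = I₂ cos²(69° − 39°) = 0.4358 I₀ · cos²(30°) = 0.3268 I₀.
Ratio = 0.3268 / 0.2454 = 1.332.

I_new/I_old ≈ 1.33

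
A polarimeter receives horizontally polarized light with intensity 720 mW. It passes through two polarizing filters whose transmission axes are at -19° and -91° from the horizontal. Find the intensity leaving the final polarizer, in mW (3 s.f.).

I₁ = 720 mW · cos²(19°) = 643.7 mW.
I₂ = I₁ · cos²(72°) = 643.7 · 0.09549 = 61.47 mW.

I ≈ 61.5 mW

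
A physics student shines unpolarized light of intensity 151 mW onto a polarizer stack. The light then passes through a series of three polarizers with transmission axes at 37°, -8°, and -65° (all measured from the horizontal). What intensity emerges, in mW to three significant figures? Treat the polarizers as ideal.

Unpolarized light through the first polarizer → I₁ = 151 mW/2 = 75.5 mW, polarized at 37°.
I₂ = I₁ · cos²(45°) = 75.5 · 0.5 = 37.75 mW.
I₃ = I₂ · cos²(57°) = 37.75 · 0.2966 = 11.2 mW.

I ≈ 11.2 mW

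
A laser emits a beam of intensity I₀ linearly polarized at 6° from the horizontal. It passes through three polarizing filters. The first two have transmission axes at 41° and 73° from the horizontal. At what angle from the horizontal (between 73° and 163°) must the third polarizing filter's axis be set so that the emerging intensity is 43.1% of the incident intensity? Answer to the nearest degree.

By Malus's law, I₁ = I₀ cos²(41° − 6°) = I₀ cos²(35°) = 0.671 I₀.
I₂ = I₁ cos²(73° − 41°) = 0.671 I₀ · cos²(32°) = 0.4826 I₀.
Need I₃/I₀ = 0.431, so cos²(θ − 73°) = 0.431 / 0.4826 = 0.8931.
θ − 73° = arccos(√0.8931) = 19.1°, giving θ ≈ 73 + 19.1 = 92.1°.

θ ≈ 92°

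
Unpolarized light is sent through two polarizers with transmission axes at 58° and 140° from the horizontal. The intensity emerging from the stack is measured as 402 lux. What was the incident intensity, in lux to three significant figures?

I₀ ≈ 4.15e4 lux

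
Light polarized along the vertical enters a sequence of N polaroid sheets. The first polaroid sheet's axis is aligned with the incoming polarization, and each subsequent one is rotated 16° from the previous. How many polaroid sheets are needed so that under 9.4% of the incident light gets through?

First polarizer is aligned with the polarization: full transmission.
Each further stage multiplies by cos²(16°) = 0.924.
After N polarizers: T = 0.924^(N−1). Require T < 0.094 ⇒ N−1 > ln(0.094)/ln(0.924) = 29.92, so N−1 ≥ 30 and N = 31.
Check: N=31 gives T = 0.09343 < 0.094; N=30 gives T = 0.1011.

N = 31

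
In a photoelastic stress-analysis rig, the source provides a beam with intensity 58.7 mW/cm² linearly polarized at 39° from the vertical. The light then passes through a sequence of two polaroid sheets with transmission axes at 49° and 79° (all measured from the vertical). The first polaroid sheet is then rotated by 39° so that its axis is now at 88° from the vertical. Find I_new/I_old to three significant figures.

I_new/I_old ≈ 0.577

Before rotation:
By Malus's law, I₁ = I₀ cos²(49° − 39°) = I₀ cos²(10°) = 0.9698 I₀.
I₂ = I₁ cos²(79° − 49°) = 0.9698 I₀ · cos²(30°) = 0.7274 I₀.
After rotation:
I₁ = I₀ cos²(88° − 39°) = I₀ cos²(49°) = 0.4304 I₀.
I₂ = I₁ cos²(79° − 88°) = 0.4304 I₀ · cos²(9°) = 0.4199 I₀.
Ratio = 0.4199 / 0.7274 = 0.5772.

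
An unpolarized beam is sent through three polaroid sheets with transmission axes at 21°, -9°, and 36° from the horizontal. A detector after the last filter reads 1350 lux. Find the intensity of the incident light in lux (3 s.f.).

I₀ ≈ 7200 lux

Unpolarized light through the first polarizer → I₁ = ½ I₀, now polarized at 21°.
I₂ = I₁ cos²(-9° − 21°) = 0.5 I₀ · cos²(30°) = 0.375 I₀.
I₃ = I₂ cos²(36° + 9°) = 0.375 I₀ · cos²(45°) = 0.1875 I₀.
So 1350 lux = 0.1875 I₀, giving I₀ = 1350/0.1875 = 7200 lux.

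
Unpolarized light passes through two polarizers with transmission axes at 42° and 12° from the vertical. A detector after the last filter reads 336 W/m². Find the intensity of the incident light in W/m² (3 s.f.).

I₀ ≈ 896 W/m²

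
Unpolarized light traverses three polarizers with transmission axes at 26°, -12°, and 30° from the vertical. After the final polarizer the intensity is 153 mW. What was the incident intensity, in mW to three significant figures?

I₀ ≈ 892 mW

Unpolarized light through the first polarizer → I₁ = ½ I₀, now polarized at 26°.
I₂ = I₁ cos²(-12° − 26°) = 0.5 I₀ · cos²(38°) = 0.3105 I₀.
I₃ = I₂ cos²(30° + 12°) = 0.3105 I₀ · cos²(42°) = 0.1715 I₀.
So 153 mW = 0.1715 I₀, giving I₀ = 153/0.1715 = 892.3 mW.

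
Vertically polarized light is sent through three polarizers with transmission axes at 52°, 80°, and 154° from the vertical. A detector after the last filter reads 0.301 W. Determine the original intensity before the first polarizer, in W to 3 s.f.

I₁ = I₀ cos²(52° − 0°) = I₀ cos²(52°) = 0.379 I₀.
I₂ = I₁ cos²(80° − 52°) = 0.379 I₀ · cos²(28°) = 0.2955 I₀.
I₃ = I₂ cos²(154° − 80°) = 0.2955 I₀ · cos²(74°) = 0.02245 I₀.
So 0.301 W = 0.02245 I₀, giving I₀ = 0.301/0.02245 = 13.41 W.

I₀ ≈ 13.4 W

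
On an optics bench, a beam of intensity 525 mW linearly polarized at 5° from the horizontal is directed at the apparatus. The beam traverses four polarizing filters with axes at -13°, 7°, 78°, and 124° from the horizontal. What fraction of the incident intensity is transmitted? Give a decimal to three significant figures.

I₁ = 525 mW · cos²(18°) = 474.9 mW.
I₂ = I₁ · cos²(20°) = 474.9 · 0.883 = 419.3 mW.
I₃ = I₂ · cos²(71°) = 419.3 · 0.106 = 44.45 mW.
I₄ = I₃ · cos²(46°) = 44.45 · 0.4826 = 21.45 mW.
Transmitted fraction = 0.04085.

I/I₀ ≈ 0.0409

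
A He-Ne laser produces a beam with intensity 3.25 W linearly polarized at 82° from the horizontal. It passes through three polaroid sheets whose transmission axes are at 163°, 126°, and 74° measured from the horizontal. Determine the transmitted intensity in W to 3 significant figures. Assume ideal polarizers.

I₁ = 3.25 W · cos²(81°) = 0.07953 W.
I₂ = I₁ · cos²(37°) = 0.07953 · 0.6378 = 0.05073 W.
I₃ = I₂ · cos²(52°) = 0.05073 · 0.379 = 0.01923 W.

I ≈ 0.0192 W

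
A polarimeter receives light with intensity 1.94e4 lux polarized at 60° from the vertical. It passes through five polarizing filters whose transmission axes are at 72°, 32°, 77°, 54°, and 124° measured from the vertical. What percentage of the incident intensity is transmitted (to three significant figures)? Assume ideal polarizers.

≈ 2.78%

I₁ = 1.94e4 lux · cos²(12°) = 1.856e+04 lux.
I₂ = I₁ · cos²(40°) = 1.856e+04 · 0.5868 = 1.089e+04 lux.
I₃ = I₂ · cos²(45°) = 1.089e+04 · 0.5 = 5446 lux.
I₄ = I₃ · cos²(23°) = 5446 · 0.8473 = 4615 lux.
I₅ = I₄ · cos²(70°) = 4615 · 0.117 = 539.8 lux.
That is 2.783% of the incident intensity.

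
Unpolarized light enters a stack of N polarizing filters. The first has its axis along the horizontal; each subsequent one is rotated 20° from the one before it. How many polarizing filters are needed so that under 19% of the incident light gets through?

First polarizer halves the unpolarized light: factor 1/2.
Each further stage multiplies by cos²(20°) = 0.883.
After N polarizers: T = 0.5·0.883^(N−1). Require T < 0.19 ⇒ N−1 > ln(0.19/0.5)/ln(0.883) = 7.78, so N−1 ≥ 8 and N = 9.
Check: N=9 gives T = 0.1848 < 0.19; N=8 gives T = 0.2093.

N = 9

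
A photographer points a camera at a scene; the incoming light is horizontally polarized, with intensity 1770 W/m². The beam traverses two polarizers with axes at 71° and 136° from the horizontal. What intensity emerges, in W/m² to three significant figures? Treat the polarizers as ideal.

I ≈ 33.5 W/m²

I₁ = 1770 W/m² · cos²(71°) = 187.6 W/m².
I₂ = I₁ · cos²(65°) = 187.6 · 0.1786 = 33.51 W/m².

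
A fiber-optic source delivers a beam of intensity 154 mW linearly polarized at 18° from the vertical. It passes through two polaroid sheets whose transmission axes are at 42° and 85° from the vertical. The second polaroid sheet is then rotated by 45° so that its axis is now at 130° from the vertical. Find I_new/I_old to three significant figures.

I_new/I_old ≈ 0.00228

Before rotation:
By Malus's law, I₁ = I₀ cos²(42° − 18°) = I₀ cos²(24°) = 0.8346 I₀.
I₂ = I₁ cos²(85° − 42°) = 0.8346 I₀ · cos²(43°) = 0.4464 I₀.
After rotation:
I₁ = I₀ cos²(42° − 18°) = I₀ cos²(24°) = 0.8346 I₀.
I₂ = I₁ cos²(130° − 42°) = 0.8346 I₀ · cos²(88°) = 0.001016 I₀.
Ratio = 0.001016 / 0.4464 = 0.002277.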